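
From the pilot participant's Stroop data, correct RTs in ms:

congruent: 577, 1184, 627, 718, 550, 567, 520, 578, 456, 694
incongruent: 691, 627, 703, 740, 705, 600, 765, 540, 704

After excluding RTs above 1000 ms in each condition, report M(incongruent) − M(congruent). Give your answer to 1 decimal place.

87.6 ms

congruent: exclude 1184
M(congruent) = 5287/9 = 587.444
M(incongruent) = 6075/9 = 675.000
Difference = 675.000 − 587.444 = 87.556 ms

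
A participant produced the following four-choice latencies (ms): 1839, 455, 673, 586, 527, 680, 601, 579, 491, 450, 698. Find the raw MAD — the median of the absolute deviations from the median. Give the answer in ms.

94 ms

Sorted: 450, 455, 491, 527, 579, 586, 601, 673, 680, 698, 1839 → median = 586
|x − 586|: 1253, 131, 87, 0, 59, 94, 15, 7, 95, 136, 112
Sorted deviations: 0, 7, 15, 59, 87, 94, 95, 112, 131, 136, 1253 → MAD = 94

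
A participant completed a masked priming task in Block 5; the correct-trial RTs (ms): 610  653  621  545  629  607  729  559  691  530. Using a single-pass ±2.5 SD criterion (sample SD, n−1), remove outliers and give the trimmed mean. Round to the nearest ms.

n = 10, ΣRT = 6174, M = 617.400
Σ(x−M)² = 35740.40; s = √(35740.40/9) = 63.017
Cutoffs: 617.400 ± 2.5·63.017 → [459.9, 774.9]
No RTs fall outside the cutoffs; all 10 retained. Mean = 6174/10 = 617.400

617 ms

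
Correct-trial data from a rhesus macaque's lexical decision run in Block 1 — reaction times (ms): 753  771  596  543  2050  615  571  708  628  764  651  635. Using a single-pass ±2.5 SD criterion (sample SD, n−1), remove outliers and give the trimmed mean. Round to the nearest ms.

n = 12, ΣRT = 9285, M = 773.750
Σ(x−M)² = 1840382.25; s = √(1840382.25/11) = 409.032
Cutoffs: 773.750 ± 2.5·409.032 → [-248.8, 1796.3]
Outside: 2050 → excluded.
Retained (n=11): Σ = 7235, mean = 7235/11 = 657.727

658 ms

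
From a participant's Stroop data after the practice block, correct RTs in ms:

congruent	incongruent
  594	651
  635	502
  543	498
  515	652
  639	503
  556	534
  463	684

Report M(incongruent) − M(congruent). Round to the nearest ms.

M(congruent) = 3945/7 = 563.571
M(incongruent) = 4024/7 = 574.857
Difference = 574.857 − 563.571 = 11.286 ms

11 ms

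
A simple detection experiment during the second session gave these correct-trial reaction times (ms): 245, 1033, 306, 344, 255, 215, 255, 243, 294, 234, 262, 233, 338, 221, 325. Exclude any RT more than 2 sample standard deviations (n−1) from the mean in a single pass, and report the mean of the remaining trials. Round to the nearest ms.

n = 15, ΣRT = 4803, M = 320.200
Σ(x−M)² = 569324.40; s = √(569324.40/14) = 201.658
Cutoffs: 320.200 ± 2·201.658 → [-83.1, 723.5]
Outside: 1033 → excluded.
Retained (n=14): Σ = 3770, mean = 3770/14 = 269.286

269 ms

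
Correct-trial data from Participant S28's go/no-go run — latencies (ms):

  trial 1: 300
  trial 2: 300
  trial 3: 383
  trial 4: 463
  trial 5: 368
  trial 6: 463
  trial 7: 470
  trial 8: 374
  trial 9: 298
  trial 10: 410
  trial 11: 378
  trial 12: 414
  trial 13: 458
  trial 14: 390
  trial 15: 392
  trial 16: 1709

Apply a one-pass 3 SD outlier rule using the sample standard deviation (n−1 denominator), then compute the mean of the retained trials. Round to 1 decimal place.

390.7 ms

n = 16, ΣRT = 7570, M = 473.125
Σ(x−M)² = 1677463.75; s = √(1677463.75/15) = 334.411
Cutoffs: 473.125 ± 3·334.411 → [-530.1, 1476.4]
Outside: 1709 → excluded.
Retained (n=15): Σ = 5861, mean = 5861/15 = 390.733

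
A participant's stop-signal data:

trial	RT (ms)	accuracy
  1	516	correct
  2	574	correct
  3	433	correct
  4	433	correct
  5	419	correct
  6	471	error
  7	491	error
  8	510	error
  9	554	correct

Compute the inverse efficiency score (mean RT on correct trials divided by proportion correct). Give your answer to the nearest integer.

732 ms

Correct trials (n=6): 516, 574, 433, 433, 419, 554
Mean correct RT = 2929/6 = 488.1667 ms
Proportion correct = 6/9
IES = 488.1667 / (6/9) = 732.250 ms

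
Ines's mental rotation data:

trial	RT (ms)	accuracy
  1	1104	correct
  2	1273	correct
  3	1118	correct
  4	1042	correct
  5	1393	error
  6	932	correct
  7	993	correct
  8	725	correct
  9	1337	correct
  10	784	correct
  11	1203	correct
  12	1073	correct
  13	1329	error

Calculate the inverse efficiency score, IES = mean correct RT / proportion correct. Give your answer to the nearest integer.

1245 ms

Correct trials (n=11): 1104, 1273, 1118, 1042, 932, 993, 725, 1337, 784, 1203, 1073
Mean correct RT = 11584/11 = 1053.0909 ms
Proportion correct = 11/13
IES = 1053.0909 / (11/13) = 1244.562 ms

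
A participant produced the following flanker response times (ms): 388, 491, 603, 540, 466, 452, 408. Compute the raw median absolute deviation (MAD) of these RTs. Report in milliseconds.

58 ms

Sorted: 388, 408, 452, 466, 491, 540, 603 → median = 466
|x − 466|: 78, 25, 137, 74, 0, 14, 58
Sorted deviations: 0, 14, 25, 58, 74, 78, 137 → MAD = 58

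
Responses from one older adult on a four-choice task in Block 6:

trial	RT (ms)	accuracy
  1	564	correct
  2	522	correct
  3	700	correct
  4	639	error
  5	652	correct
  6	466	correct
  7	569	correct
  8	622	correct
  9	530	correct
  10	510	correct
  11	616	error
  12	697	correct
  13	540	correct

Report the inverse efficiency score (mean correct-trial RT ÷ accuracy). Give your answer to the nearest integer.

Correct trials (n=11): 564, 522, 700, 652, 466, 569, 622, 530, 510, 697, 540
Mean correct RT = 6372/11 = 579.2727 ms
Proportion correct = 11/13
IES = 579.2727 / (11/13) = 684.595 ms

685 ms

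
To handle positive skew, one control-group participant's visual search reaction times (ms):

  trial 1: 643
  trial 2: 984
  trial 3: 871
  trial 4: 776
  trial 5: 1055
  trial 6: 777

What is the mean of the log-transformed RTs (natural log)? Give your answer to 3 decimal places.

6.733

ln(RT): 6.4661, 6.8916, 6.7696, 6.6542, 6.9613, 6.6554
Σ ln(RT) = 40.3983
Mean = 40.3983/6 = 6.73305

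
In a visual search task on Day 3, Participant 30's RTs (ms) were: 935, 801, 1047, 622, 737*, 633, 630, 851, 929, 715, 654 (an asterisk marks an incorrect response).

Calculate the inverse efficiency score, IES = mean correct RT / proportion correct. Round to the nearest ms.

Correct trials (n=10): 935, 801, 1047, 622, 633, 630, 851, 929, 715, 654
Mean correct RT = 7817/10 = 781.7000 ms
Proportion correct = 10/11
IES = 781.7000 / (10/11) = 859.870 ms

860 ms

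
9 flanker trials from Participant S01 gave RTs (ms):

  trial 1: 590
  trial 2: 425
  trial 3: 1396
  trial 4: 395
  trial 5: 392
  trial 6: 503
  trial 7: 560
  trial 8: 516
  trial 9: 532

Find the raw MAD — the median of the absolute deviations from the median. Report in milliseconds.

74 ms

Sorted: 392, 395, 425, 503, 516, 532, 560, 590, 1396 → median = 516
|x − 516|: 74, 91, 880, 121, 124, 13, 44, 0, 16
Sorted deviations: 0, 13, 16, 44, 74, 91, 121, 124, 880 → MAD = 74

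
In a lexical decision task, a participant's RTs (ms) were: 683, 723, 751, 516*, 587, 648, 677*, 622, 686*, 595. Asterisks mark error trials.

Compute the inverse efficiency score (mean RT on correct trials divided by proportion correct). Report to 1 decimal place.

940.6 ms

Correct trials (n=7): 683, 723, 751, 587, 648, 622, 595
Mean correct RT = 4609/7 = 658.4286 ms
Proportion correct = 7/10
IES = 658.4286 / (7/10) = 940.612 ms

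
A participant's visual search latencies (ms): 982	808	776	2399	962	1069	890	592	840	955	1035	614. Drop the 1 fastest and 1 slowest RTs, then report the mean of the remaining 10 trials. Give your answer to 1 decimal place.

Sorted: 592, 614, 776, 808, 840, 890, 955, 962, 982, 1035, 1069, 2399
Drop lowest 1 (592) and highest 1 (2399)
Remaining (n=10): Σ = 8931, mean = 8931/10 = 893.100

893.1 ms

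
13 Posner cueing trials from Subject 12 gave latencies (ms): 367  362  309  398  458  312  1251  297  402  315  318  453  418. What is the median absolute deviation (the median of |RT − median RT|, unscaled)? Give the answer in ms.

Sorted: 297, 309, 312, 315, 318, 362, 367, 398, 402, 418, 453, 458, 1251 → median = 367
|x − 367|: 0, 5, 58, 31, 91, 55, 884, 70, 35, 52, 49, 86, 51
Sorted deviations: 0, 5, 31, 35, 49, 51, 52, 55, 58, 70, 86, 91, 884 → MAD = 52

52 ms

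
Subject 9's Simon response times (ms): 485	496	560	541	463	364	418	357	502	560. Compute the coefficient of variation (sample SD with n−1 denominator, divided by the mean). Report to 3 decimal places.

0.157

n = 10, Σ = 4746, M = 474.6000
Σ(x−M)² = 49712.400; s = √(49712.400/9) = 74.3209
CV = 74.3209 / 474.6000 = 0.15660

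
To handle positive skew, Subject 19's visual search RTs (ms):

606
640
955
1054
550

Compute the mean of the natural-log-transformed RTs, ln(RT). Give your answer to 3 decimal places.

ln(RT): 6.4069, 6.4615, 6.8617, 6.9603, 6.3099
Σ ln(RT) = 33.0003
Mean = 33.0003/5 = 6.60007

6.600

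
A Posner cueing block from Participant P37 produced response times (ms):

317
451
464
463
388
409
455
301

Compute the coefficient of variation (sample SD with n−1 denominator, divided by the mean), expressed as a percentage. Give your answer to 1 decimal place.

n = 8, Σ = 3248, M = 406.0000
Σ(x−M)² = 30318.000; s = √(30318.000/7) = 65.8114
CV = 65.8114 / 406.0000 = 0.16210 = 16.210%

16.2%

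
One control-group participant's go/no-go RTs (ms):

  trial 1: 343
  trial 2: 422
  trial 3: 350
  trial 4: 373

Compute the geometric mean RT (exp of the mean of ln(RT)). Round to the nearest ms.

371 ms

ln(RT): 5.8377, 6.0450, 5.8579, 5.9216
Mean ln(RT) = 23.6622/4 = 5.91556
Geometric mean = exp(5.91556) = 370.76 ms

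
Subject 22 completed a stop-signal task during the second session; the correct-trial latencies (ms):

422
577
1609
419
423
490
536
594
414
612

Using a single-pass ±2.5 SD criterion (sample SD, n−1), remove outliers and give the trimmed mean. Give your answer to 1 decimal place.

n = 10, ΣRT = 6096, M = 609.600
Σ(x−M)² = 1164434.40; s = √(1164434.40/9) = 359.697
Cutoffs: 609.600 ± 2.5·359.697 → [-289.6, 1508.8]
Outside: 1609 → excluded.
Retained (n=9): Σ = 4487, mean = 4487/9 = 498.556

498.6 ms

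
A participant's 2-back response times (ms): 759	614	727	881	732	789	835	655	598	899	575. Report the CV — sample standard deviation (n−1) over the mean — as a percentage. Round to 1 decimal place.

15.4%

n = 11, Σ = 8064, M = 733.0909
Σ(x−M)² = 127146.909; s = √(127146.909/10) = 112.7594
CV = 112.7594 / 733.0909 = 0.15381 = 15.381%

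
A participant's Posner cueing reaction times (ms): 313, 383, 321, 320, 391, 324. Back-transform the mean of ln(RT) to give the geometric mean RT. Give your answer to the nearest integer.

341 ms

ln(RT): 5.7462, 5.9480, 5.7714, 5.7683, 5.9687, 5.7807
Mean ln(RT) = 34.9835/6 = 5.83058
Geometric mean = exp(5.83058) = 340.55 ms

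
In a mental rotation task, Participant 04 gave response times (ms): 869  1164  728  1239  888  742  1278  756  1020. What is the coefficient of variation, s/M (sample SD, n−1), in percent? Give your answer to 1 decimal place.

n = 9, Σ = 8684, M = 964.8889
Σ(x−M)² = 380394.889; s = √(380394.889/8) = 218.0582
CV = 218.0582 / 964.8889 = 0.22599 = 22.599%

22.6%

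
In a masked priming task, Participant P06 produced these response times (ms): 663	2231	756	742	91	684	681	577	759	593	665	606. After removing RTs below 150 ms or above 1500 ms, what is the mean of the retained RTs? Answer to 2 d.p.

672.60 ms

Excluded: 91, 2231
Retained (n=10): Σ = 6726
Mean = 6726/10 = 672.6000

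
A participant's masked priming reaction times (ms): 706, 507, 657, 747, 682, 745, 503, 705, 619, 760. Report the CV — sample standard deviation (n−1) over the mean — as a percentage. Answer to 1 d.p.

14.1%

n = 10, Σ = 6631, M = 663.1000
Σ(x−M)² = 79070.900; s = √(79070.900/9) = 93.7318
CV = 93.7318 / 663.1000 = 0.14135 = 14.135%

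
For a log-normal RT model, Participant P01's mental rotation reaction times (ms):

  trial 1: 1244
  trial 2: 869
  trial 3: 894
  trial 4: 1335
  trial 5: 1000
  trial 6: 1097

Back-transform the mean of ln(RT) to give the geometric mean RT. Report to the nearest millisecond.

1060 ms

ln(RT): 7.1261, 6.7673, 6.7957, 7.1967, 6.9078, 7.0003
Mean ln(RT) = 41.7939/6 = 6.96565
Geometric mean = exp(6.96565) = 1059.61 ms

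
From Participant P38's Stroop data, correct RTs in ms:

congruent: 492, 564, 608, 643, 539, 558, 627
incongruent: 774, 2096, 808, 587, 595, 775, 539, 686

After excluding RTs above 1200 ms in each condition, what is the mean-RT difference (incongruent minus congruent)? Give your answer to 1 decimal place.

incongruent: exclude 2096
M(congruent) = 4031/7 = 575.857
M(incongruent) = 4764/7 = 680.571
Difference = 680.571 − 575.857 = 104.714 ms

104.7 ms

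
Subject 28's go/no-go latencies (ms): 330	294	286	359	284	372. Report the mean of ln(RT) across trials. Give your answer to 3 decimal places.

5.765

ln(RT): 5.7991, 5.6836, 5.6560, 5.8833, 5.6490, 5.9189
Σ ln(RT) = 34.5899
Mean = 34.5899/6 = 5.76498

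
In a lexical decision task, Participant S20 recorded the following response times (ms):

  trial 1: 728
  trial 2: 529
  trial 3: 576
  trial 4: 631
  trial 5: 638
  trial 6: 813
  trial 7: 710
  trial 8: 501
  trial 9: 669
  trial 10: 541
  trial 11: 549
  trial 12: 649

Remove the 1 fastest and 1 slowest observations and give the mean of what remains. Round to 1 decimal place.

622.0 ms

Sorted: 501, 529, 541, 549, 576, 631, 638, 649, 669, 710, 728, 813
Drop lowest 1 (501) and highest 1 (813)
Remaining (n=10): Σ = 6220, mean = 6220/10 = 622.000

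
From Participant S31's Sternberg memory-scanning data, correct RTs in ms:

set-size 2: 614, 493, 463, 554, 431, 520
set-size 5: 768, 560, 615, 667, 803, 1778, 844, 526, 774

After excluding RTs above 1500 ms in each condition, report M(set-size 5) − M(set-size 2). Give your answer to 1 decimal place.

set-size 5: exclude 1778
M(set-size 2) = 3075/6 = 512.500
M(set-size 5) = 5557/8 = 694.625
Difference = 694.625 − 512.500 = 182.125 ms

182.1 ms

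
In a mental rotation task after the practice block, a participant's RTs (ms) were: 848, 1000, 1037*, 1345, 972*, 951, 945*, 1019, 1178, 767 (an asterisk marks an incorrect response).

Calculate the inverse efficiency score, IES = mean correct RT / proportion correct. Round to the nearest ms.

1451 ms

Correct trials (n=7): 848, 1000, 1345, 951, 1019, 1178, 767
Mean correct RT = 7108/7 = 1015.4286 ms
Proportion correct = 7/10
IES = 1015.4286 / (7/10) = 1450.612 ms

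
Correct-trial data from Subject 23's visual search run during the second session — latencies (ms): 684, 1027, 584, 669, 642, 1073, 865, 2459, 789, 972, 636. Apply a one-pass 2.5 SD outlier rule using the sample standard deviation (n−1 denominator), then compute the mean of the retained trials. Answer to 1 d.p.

794.1 ms

n = 11, ΣRT = 10400, M = 945.455
Σ(x−M)² = 2808674.73; s = √(2808674.73/10) = 529.969
Cutoffs: 945.455 ± 2.5·529.969 → [-379.5, 2270.4]
Outside: 2459 → excluded.
Retained (n=10): Σ = 7941, mean = 7941/10 = 794.100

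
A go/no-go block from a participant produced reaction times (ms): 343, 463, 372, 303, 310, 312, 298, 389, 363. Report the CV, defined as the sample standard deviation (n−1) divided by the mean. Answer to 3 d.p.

n = 9, Σ = 3153, M = 350.3333
Σ(x−M)² = 22948.000; s = √(22948.000/8) = 53.5584
CV = 53.5584 / 350.3333 = 0.15288

0.153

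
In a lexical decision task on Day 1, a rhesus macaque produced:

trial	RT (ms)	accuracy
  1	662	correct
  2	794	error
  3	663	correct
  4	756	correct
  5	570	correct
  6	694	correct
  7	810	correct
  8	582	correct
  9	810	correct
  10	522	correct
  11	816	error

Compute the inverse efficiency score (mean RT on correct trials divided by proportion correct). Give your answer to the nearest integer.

824 ms

Correct trials (n=9): 662, 663, 756, 570, 694, 810, 582, 810, 522
Mean correct RT = 6069/9 = 674.3333 ms
Proportion correct = 9/11
IES = 674.3333 / (9/11) = 824.185 ms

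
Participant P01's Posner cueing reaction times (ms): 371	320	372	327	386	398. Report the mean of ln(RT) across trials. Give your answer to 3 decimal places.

ln(RT): 5.9162, 5.7683, 5.9189, 5.7900, 5.9558, 5.9865
Σ ln(RT) = 35.3357
Mean = 35.3357/6 = 5.88928

5.889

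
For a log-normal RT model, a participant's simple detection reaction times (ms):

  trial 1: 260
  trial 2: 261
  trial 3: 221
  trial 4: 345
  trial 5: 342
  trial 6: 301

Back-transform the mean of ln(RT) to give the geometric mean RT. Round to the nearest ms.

ln(RT): 5.5607, 5.5645, 5.3982, 5.8435, 5.8348, 5.7071
Mean ln(RT) = 33.9088/6 = 5.65147
Geometric mean = exp(5.65147) = 284.71 ms

285 ms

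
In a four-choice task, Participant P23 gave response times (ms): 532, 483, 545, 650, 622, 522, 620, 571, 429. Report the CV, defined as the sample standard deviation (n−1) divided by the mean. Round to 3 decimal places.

0.129

n = 9, Σ = 4974, M = 552.6667
Σ(x−M)² = 40724.000; s = √(40724.000/8) = 71.3477
CV = 71.3477 / 552.6667 = 0.12910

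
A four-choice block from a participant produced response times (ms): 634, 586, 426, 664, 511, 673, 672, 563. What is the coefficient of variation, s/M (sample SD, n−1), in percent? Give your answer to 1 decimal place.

15.0%

n = 8, Σ = 4729, M = 591.1250
Σ(x−M)² = 54896.875; s = √(54896.875/7) = 88.5574
CV = 88.5574 / 591.1250 = 0.14981 = 14.981%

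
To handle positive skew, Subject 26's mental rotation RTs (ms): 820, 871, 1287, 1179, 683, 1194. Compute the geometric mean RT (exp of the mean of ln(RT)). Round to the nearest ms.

980 ms

ln(RT): 6.7093, 6.7696, 7.1601, 7.0724, 6.5265, 7.0851
Mean ln(RT) = 41.3230/6 = 6.88717
Geometric mean = exp(6.88717) = 979.62 ms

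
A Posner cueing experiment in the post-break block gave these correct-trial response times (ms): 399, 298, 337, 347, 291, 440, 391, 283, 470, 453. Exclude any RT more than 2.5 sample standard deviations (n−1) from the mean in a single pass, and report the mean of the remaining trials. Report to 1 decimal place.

n = 10, ΣRT = 3709, M = 370.900
Σ(x−M)² = 43674.90; s = √(43674.90/9) = 69.662
Cutoffs: 370.900 ± 2.5·69.662 → [196.7, 545.1]
No RTs fall outside the cutoffs; all 10 retained. Mean = 3709/10 = 370.900

370.9 ms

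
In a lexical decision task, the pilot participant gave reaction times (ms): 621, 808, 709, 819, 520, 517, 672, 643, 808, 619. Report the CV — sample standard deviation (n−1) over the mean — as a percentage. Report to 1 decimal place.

n = 10, Σ = 6736, M = 673.6000
Σ(x−M)² = 113324.400; s = √(113324.400/9) = 112.2123
CV = 112.2123 / 673.6000 = 0.16659 = 16.659%

16.7%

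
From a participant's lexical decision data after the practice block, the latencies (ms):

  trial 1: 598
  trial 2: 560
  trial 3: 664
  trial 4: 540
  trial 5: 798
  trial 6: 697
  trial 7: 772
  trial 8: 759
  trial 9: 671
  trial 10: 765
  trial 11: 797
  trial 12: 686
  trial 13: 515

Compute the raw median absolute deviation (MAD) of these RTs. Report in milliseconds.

Sorted: 515, 540, 560, 598, 664, 671, 686, 697, 759, 765, 772, 797, 798 → median = 686
|x − 686|: 88, 126, 22, 146, 112, 11, 86, 73, 15, 79, 111, 0, 171
Sorted deviations: 0, 11, 15, 22, 73, 79, 86, 88, 111, 112, 126, 146, 171 → MAD = 86

86 ms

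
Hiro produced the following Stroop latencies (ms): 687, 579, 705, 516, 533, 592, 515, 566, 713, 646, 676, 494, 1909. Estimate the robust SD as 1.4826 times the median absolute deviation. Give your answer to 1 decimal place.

114.2 ms

Sorted: 494, 515, 516, 533, 566, 579, 592, 646, 676, 687, 705, 713, 1909 → median = 592
|x − 592| sorted: 0, 13, 26, 54, 59, 76, 77, 84, 95, 98, 113, 121, 1317 → MAD = 77
Robust SD ≈ 1.4826 × 77 = 114.160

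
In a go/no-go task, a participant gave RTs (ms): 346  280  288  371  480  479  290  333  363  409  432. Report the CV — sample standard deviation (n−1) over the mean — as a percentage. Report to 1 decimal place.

n = 11, Σ = 4071, M = 370.0909
Σ(x−M)² = 52564.909; s = √(52564.909/10) = 72.5017
CV = 72.5017 / 370.0909 = 0.19590 = 19.590%

19.6%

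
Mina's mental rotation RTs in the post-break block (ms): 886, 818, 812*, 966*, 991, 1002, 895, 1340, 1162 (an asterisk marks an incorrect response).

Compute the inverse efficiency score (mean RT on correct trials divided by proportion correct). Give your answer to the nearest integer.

Correct trials (n=7): 886, 818, 991, 1002, 895, 1340, 1162
Mean correct RT = 7094/7 = 1013.4286 ms
Proportion correct = 7/9
IES = 1013.4286 / (7/9) = 1302.980 ms

1303 ms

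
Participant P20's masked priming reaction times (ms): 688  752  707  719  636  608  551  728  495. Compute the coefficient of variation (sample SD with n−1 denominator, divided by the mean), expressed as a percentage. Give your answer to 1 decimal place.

n = 9, Σ = 5884, M = 653.7778
Σ(x−M)² = 61599.556; s = √(61599.556/8) = 87.7493
CV = 87.7493 / 653.7778 = 0.13422 = 13.422%

13.4%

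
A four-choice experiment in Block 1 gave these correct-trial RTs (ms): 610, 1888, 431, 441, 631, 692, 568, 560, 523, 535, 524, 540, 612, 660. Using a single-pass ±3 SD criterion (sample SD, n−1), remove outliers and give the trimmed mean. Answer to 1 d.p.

n = 14, ΣRT = 9215, M = 658.214
Σ(x−M)² = 1700764.36; s = √(1700764.36/13) = 361.702
Cutoffs: 658.214 ± 3·361.702 → [-426.9, 1743.3]
Outside: 1888 → excluded.
Retained (n=13): Σ = 7327, mean = 7327/13 = 563.615

563.6 ms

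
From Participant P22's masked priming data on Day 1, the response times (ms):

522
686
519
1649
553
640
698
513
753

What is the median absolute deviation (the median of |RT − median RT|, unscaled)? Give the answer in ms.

113 ms

Sorted: 513, 519, 522, 553, 640, 686, 698, 753, 1649 → median = 640
|x − 640|: 118, 46, 121, 1009, 87, 0, 58, 127, 113
Sorted deviations: 0, 46, 58, 87, 113, 118, 121, 127, 1009 → MAD = 113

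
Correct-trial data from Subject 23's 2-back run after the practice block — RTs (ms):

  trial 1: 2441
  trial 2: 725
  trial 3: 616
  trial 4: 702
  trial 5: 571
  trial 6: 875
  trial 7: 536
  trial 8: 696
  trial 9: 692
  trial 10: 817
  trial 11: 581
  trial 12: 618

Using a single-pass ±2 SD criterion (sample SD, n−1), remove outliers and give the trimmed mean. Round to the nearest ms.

n = 12, ΣRT = 9870, M = 822.500
Σ(x−M)² = 2967507.00; s = √(2967507.00/11) = 519.397
Cutoffs: 822.500 ± 2·519.397 → [-216.3, 1861.3]
Outside: 2441 → excluded.
Retained (n=11): Σ = 7429, mean = 7429/11 = 675.364

675 ms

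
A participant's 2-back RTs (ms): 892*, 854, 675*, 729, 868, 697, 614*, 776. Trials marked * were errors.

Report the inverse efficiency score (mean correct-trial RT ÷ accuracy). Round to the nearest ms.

Correct trials (n=5): 854, 729, 868, 697, 776
Mean correct RT = 3924/5 = 784.8000 ms
Proportion correct = 5/8
IES = 784.8000 / (5/8) = 1255.680 ms

1256 ms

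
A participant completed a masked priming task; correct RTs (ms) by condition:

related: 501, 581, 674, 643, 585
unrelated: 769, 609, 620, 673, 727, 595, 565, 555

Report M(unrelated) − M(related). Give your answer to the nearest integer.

M(related) = 2984/5 = 596.800
M(unrelated) = 5113/8 = 639.125
Difference = 639.125 − 596.800 = 42.325 ms

42 ms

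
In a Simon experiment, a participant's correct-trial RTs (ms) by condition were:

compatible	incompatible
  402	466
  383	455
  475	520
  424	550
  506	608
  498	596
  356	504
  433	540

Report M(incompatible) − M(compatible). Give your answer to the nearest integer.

95 ms

M(compatible) = 3477/8 = 434.625
M(incompatible) = 4239/8 = 529.875
Difference = 529.875 − 434.625 = 95.250 ms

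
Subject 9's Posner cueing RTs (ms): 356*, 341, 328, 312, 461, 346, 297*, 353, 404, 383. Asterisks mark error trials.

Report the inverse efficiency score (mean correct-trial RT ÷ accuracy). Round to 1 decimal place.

Correct trials (n=8): 341, 328, 312, 461, 346, 353, 404, 383
Mean correct RT = 2928/8 = 366.0000 ms
Proportion correct = 8/10
IES = 366.0000 / (8/10) = 457.500 ms

457.5 ms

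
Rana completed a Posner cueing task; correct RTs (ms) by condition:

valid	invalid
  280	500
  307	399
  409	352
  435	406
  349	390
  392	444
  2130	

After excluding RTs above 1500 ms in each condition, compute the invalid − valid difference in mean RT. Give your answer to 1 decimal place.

53.2 ms

valid: exclude 2130
M(valid) = 2172/6 = 362.000
M(invalid) = 2491/6 = 415.167
Difference = 415.167 − 362.000 = 53.167 ms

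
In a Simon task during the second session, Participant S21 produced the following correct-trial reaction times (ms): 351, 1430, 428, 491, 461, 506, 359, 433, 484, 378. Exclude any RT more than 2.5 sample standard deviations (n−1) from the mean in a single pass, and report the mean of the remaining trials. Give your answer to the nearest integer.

432 ms

n = 10, ΣRT = 5321, M = 532.100
Σ(x−M)² = 923128.90; s = √(923128.90/9) = 320.265
Cutoffs: 532.100 ± 2.5·320.265 → [-268.6, 1332.8]
Outside: 1430 → excluded.
Retained (n=9): Σ = 3891, mean = 3891/9 = 432.333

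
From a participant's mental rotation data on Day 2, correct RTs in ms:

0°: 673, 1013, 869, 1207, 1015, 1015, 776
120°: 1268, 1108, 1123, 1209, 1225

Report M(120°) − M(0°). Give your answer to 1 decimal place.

M(0°) = 6568/7 = 938.286
M(120°) = 5933/5 = 1186.600
Difference = 1186.600 − 938.286 = 248.314 ms

248.3 ms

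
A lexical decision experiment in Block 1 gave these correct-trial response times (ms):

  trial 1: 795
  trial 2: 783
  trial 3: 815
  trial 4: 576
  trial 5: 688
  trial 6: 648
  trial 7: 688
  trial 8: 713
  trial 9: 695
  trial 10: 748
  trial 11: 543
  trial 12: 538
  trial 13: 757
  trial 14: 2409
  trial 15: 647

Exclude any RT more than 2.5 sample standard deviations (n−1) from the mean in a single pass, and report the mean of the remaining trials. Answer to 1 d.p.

n = 15, ΣRT = 12043, M = 802.867
Σ(x−M)² = 2868913.73; s = √(2868913.73/14) = 452.684
Cutoffs: 802.867 ± 2.5·452.684 → [-328.8, 1934.6]
Outside: 2409 → excluded.
Retained (n=14): Σ = 9634, mean = 9634/14 = 688.143

688.1 ms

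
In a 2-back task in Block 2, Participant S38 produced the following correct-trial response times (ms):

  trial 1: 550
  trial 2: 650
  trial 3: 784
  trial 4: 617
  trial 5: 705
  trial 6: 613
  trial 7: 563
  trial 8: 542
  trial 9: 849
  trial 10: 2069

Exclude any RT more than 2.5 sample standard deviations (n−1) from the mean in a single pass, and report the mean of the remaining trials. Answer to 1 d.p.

652.6 ms

n = 10, ΣRT = 7942, M = 794.200
Σ(x−M)² = 1897897.60; s = √(1897897.60/9) = 459.214
Cutoffs: 794.200 ± 2.5·459.214 → [-353.8, 1942.2]
Outside: 2069 → excluded.
Retained (n=9): Σ = 5873, mean = 5873/9 = 652.556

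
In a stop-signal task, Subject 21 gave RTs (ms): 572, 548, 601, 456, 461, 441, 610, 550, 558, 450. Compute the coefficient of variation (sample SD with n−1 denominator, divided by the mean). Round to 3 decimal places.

n = 10, Σ = 5247, M = 524.7000
Σ(x−M)² = 38990.100; s = √(38990.100/9) = 65.8197
CV = 65.8197 / 524.7000 = 0.12544

0.125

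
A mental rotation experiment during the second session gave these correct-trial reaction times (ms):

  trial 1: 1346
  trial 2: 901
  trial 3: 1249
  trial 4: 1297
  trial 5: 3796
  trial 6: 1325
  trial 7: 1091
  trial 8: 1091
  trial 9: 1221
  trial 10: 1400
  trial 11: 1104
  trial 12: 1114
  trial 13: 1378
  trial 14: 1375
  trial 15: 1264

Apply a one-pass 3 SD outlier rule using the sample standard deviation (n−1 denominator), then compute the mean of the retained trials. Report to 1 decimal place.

n = 15, ΣRT = 20952, M = 1396.800
Σ(x−M)² = 6443634.40; s = √(6443634.40/14) = 678.424
Cutoffs: 1396.800 ± 3·678.424 → [-638.5, 3432.1]
Outside: 3796 → excluded.
Retained (n=14): Σ = 17156, mean = 17156/14 = 1225.429

1225.4 ms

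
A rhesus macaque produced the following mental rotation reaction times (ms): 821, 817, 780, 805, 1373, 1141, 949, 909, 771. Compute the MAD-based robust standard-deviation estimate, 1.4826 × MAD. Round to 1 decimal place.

74.1 ms

Sorted: 771, 780, 805, 817, 821, 909, 949, 1141, 1373 → median = 821
|x − 821| sorted: 0, 4, 16, 41, 50, 88, 128, 320, 552 → MAD = 50
Robust SD ≈ 1.4826 × 50 = 74.130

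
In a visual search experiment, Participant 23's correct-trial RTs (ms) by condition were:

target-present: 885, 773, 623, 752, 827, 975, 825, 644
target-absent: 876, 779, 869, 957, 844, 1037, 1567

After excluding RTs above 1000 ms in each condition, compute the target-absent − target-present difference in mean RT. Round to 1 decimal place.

target-absent: exclude 1037, 1567
M(target-present) = 6304/8 = 788.000
M(target-absent) = 4325/5 = 865.000
Difference = 865.000 − 788.000 = 77.000 ms

77.0 ms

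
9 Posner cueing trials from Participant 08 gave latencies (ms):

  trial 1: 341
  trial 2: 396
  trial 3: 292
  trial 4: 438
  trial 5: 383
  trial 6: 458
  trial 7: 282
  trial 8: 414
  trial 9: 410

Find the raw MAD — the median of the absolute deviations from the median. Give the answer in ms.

Sorted: 282, 292, 341, 383, 396, 410, 414, 438, 458 → median = 396
|x − 396|: 55, 0, 104, 42, 13, 62, 114, 18, 14
Sorted deviations: 0, 13, 14, 18, 42, 55, 62, 104, 114 → MAD = 42

42 ms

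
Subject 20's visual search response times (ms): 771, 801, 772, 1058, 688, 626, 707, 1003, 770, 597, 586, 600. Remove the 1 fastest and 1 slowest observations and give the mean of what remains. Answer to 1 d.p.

Sorted: 586, 597, 600, 626, 688, 707, 770, 771, 772, 801, 1003, 1058
Drop lowest 1 (586) and highest 1 (1058)
Remaining (n=10): Σ = 7335, mean = 7335/10 = 733.500

733.5 ms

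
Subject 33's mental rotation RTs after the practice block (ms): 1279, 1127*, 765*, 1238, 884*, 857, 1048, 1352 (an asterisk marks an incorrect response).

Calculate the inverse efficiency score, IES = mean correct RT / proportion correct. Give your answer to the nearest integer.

1848 ms

Correct trials (n=5): 1279, 1238, 857, 1048, 1352
Mean correct RT = 5774/5 = 1154.8000 ms
Proportion correct = 5/8
IES = 1154.8000 / (5/8) = 1847.680 ms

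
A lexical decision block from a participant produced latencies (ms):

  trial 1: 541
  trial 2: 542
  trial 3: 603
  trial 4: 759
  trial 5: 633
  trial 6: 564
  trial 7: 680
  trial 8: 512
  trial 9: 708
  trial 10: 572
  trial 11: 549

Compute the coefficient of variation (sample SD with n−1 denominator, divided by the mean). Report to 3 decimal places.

0.131

n = 11, Σ = 6663, M = 605.7273
Σ(x−M)² = 63352.182; s = √(63352.182/10) = 79.5941
CV = 79.5941 / 605.7273 = 0.13140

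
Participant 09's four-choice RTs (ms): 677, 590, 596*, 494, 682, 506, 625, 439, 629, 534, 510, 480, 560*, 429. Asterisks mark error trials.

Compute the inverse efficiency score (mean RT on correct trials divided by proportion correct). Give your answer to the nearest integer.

Correct trials (n=12): 677, 590, 494, 682, 506, 625, 439, 629, 534, 510, 480, 429
Mean correct RT = 6595/12 = 549.5833 ms
Proportion correct = 12/14
IES = 549.5833 / (12/14) = 641.181 ms

641 ms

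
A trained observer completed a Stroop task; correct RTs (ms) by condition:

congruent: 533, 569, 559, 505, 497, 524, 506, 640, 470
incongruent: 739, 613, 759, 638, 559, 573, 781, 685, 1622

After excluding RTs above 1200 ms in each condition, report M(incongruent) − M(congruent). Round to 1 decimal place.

incongruent: exclude 1622
M(congruent) = 4803/9 = 533.667
M(incongruent) = 5347/8 = 668.375
Difference = 668.375 − 533.667 = 134.708 ms

134.7 ms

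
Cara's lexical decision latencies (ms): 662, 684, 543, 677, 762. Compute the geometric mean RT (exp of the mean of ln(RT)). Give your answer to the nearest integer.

ln(RT): 6.4953, 6.5280, 6.2971, 6.5177, 6.6359
Mean ln(RT) = 32.4740/5 = 6.49479
Geometric mean = exp(6.49479) = 661.69 ms

662 ms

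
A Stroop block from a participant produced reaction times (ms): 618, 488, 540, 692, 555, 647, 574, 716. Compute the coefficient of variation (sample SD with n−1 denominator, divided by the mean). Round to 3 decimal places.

n = 8, Σ = 4830, M = 603.7500
Σ(x−M)² = 43185.500; s = √(43185.500/7) = 78.5453
CV = 78.5453 / 603.7500 = 0.13010

0.130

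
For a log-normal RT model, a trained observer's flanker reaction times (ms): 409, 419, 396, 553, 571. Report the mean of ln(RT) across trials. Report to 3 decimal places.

6.139

ln(RT): 6.0137, 6.0379, 5.9814, 6.3154, 6.3474
Σ ln(RT) = 30.6957
Mean = 30.6957/5 = 6.13915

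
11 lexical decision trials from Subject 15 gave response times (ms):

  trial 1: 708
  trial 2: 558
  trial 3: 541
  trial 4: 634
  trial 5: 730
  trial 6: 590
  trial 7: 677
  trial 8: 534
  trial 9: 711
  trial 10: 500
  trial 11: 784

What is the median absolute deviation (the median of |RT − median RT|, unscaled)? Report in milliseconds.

Sorted: 500, 534, 541, 558, 590, 634, 677, 708, 711, 730, 784 → median = 634
|x − 634|: 74, 76, 93, 0, 96, 44, 43, 100, 77, 134, 150
Sorted deviations: 0, 43, 44, 74, 76, 77, 93, 96, 100, 134, 150 → MAD = 77

77 ms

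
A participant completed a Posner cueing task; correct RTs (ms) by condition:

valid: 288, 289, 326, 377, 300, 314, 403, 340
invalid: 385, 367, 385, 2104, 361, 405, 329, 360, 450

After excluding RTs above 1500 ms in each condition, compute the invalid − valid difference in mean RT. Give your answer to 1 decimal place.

invalid: exclude 2104
M(valid) = 2637/8 = 329.625
M(invalid) = 3042/8 = 380.250
Difference = 380.250 − 329.625 = 50.625 ms

50.6 ms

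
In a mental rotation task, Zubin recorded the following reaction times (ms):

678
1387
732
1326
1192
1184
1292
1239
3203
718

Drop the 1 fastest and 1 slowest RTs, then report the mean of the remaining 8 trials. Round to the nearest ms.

Sorted: 678, 718, 732, 1184, 1192, 1239, 1292, 1326, 1387, 3203
Drop lowest 1 (678) and highest 1 (3203)
Remaining (n=8): Σ = 9070, mean = 9070/8 = 1133.750

1134 ms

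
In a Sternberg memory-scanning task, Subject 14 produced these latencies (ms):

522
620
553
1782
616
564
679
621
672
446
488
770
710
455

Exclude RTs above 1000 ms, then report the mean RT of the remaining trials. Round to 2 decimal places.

Excluded: 1782
Retained (n=13): Σ = 7716
Mean = 7716/13 = 593.5385

593.54 ms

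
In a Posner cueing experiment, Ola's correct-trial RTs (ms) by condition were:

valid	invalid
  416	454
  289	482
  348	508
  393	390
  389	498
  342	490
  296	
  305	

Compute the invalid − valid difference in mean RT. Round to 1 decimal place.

M(valid) = 2778/8 = 347.250
M(invalid) = 2822/6 = 470.333
Difference = 470.333 − 347.250 = 123.083 ms

123.1 ms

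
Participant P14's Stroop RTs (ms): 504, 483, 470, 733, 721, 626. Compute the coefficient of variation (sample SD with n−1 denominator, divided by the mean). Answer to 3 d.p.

0.204

n = 6, Σ = 3537, M = 589.5000
Σ(x−M)² = 72149.500; s = √(72149.500/5) = 120.1245
CV = 120.1245 / 589.5000 = 0.20377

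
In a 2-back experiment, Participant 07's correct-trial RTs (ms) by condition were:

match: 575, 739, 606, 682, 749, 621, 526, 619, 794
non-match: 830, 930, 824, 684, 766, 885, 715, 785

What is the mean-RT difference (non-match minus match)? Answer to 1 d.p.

145.6 ms

M(match) = 5911/9 = 656.778
M(non-match) = 6419/8 = 802.375
Difference = 802.375 − 656.778 = 145.597 ms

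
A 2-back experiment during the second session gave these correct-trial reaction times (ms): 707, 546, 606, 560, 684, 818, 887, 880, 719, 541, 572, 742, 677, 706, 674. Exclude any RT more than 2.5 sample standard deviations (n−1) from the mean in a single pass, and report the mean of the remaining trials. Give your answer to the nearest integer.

688 ms

n = 15, ΣRT = 10319, M = 687.933
Σ(x−M)² = 176596.93; s = √(176596.93/14) = 112.312
Cutoffs: 687.933 ± 2.5·112.312 → [407.2, 968.7]
No RTs fall outside the cutoffs; all 15 retained. Mean = 10319/15 = 687.933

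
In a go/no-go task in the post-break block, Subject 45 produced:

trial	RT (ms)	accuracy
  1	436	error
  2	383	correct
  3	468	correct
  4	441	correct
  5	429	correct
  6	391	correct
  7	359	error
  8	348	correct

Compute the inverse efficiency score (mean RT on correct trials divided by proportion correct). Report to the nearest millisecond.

Correct trials (n=6): 383, 468, 441, 429, 391, 348
Mean correct RT = 2460/6 = 410.0000 ms
Proportion correct = 6/8
IES = 410.0000 / (6/8) = 546.667 ms

547 ms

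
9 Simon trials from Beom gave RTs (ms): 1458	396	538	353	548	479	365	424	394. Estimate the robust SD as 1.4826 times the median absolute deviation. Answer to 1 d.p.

87.5 ms

Sorted: 353, 365, 394, 396, 424, 479, 538, 548, 1458 → median = 424
|x − 424| sorted: 0, 28, 30, 55, 59, 71, 114, 124, 1034 → MAD = 59
Robust SD ≈ 1.4826 × 59 = 87.473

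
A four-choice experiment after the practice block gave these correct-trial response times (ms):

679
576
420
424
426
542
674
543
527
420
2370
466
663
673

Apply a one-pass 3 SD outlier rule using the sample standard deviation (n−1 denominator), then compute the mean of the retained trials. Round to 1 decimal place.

n = 14, ΣRT = 9403, M = 671.643
Σ(x−M)² = 3238583.21; s = √(3238583.21/13) = 499.121
Cutoffs: 671.643 ± 3·499.121 → [-825.7, 2169.0]
Outside: 2370 → excluded.
Retained (n=13): Σ = 7033, mean = 7033/13 = 541.000

541.0 ms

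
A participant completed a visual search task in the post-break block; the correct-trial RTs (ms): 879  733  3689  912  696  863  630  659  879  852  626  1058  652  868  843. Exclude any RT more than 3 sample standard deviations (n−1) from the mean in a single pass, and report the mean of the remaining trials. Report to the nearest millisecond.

n = 15, ΣRT = 14839, M = 989.267
Σ(x−M)² = 8029994.93; s = √(8029994.93/14) = 757.345
Cutoffs: 989.267 ± 3·757.345 → [-1282.8, 3261.3]
Outside: 3689 → excluded.
Retained (n=14): Σ = 11150, mean = 11150/14 = 796.429

796 ms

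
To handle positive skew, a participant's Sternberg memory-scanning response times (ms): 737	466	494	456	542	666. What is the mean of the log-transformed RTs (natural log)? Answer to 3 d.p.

6.311

ln(RT): 6.6026, 6.1442, 6.2025, 6.1225, 6.2953, 6.5013
Σ ln(RT) = 37.8684
Mean = 37.8684/6 = 6.31139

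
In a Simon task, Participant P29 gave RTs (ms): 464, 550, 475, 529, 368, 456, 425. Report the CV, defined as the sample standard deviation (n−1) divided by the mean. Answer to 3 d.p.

n = 7, Σ = 3267, M = 466.7143
Σ(x−M)² = 22491.429; s = √(22491.429/6) = 61.2256
CV = 61.2256 / 466.7143 = 0.13118

0.131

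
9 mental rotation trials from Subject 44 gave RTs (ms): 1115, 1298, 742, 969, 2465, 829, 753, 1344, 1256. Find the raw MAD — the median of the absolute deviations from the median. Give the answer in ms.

Sorted: 742, 753, 829, 969, 1115, 1256, 1298, 1344, 2465 → median = 1115
|x − 1115|: 0, 183, 373, 146, 1350, 286, 362, 229, 141
Sorted deviations: 0, 141, 146, 183, 229, 286, 362, 373, 1350 → MAD = 229

229 ms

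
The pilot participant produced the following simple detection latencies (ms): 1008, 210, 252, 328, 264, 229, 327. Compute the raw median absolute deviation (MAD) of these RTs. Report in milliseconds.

54 ms

Sorted: 210, 229, 252, 264, 327, 328, 1008 → median = 264
|x − 264|: 744, 54, 12, 64, 0, 35, 63
Sorted deviations: 0, 12, 35, 54, 63, 64, 744 → MAD = 54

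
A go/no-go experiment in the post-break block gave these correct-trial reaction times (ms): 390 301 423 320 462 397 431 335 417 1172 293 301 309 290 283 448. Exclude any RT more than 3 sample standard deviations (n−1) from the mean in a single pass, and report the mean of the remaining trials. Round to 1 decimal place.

360.0 ms

n = 16, ΣRT = 6572, M = 410.750
Σ(x−M)² = 677917.00; s = √(677917.00/15) = 212.590
Cutoffs: 410.750 ± 3·212.590 → [-227.0, 1048.5]
Outside: 1172 → excluded.
Retained (n=15): Σ = 5400, mean = 5400/15 = 360.000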